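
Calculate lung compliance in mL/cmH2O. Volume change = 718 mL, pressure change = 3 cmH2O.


C = dV / dP
C = 718 / 3
C = 239.3 mL/cmH2O


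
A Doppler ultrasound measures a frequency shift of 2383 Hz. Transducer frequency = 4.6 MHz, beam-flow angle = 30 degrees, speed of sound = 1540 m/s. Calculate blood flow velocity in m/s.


v = fd * c / (2 * f0 * cos(theta))
v = 2383 * 1540 / (2 * 4.6000e+06 * cos(30))
v = 0.4606 m/s


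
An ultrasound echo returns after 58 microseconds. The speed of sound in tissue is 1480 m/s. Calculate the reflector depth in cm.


depth = c * t / 2
t = 58 us = 5.8000e-05 s
depth = 1480 * 5.8000e-05 / 2
depth = 0.04292 m = 4.292 cm


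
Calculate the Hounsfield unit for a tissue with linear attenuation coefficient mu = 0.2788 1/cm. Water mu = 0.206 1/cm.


HU = ((mu_tissue - mu_water) / mu_water) * 1000
HU = ((0.2788 - 0.206) / 0.206) * 1000
HU = 353.4


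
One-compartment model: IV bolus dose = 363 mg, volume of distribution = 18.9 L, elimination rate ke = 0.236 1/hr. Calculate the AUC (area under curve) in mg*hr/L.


C0 = Dose/Vd = 363/18.9 = 19.2063 mg/L
AUC = C0/ke = 19.2063/0.236
AUC = 81.38 mg*hr/L


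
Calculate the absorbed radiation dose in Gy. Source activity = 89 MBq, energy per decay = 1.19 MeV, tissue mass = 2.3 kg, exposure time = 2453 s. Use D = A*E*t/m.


A = 89 MBq = 8.9000e+07 Bq
E = 1.19 MeV = 1.90638e-13 J
D = A*E*t/m = 8.9000e+07*1.90638e-13*2453/2.3
D = 0.0181 Gy


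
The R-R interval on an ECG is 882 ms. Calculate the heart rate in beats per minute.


HR = 60 / RR_interval(s)
RR = 882 ms = 0.882 s
HR = 60 / 0.882 = 68.03 bpm


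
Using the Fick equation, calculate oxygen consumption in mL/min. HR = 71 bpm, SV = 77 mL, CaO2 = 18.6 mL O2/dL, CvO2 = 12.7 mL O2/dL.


CO = HR*SV = 71*77/1000 = 5.467 L/min
a-v O2 diff = 18.6 - 12.7 = 5.9 mL/dL
VO2 = CO * (CaO2-CvO2) * 10 dL/L
VO2 = 5.467 * 5.9 * 10
VO2 = 322.6 mL/min


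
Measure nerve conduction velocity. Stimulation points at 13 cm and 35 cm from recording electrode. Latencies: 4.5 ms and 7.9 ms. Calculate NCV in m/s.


Distance = (35 - 13) / 100 = 0.22 m
dt = (7.9 - 4.5) / 1000 = 0.0034 s
NCV = dist / dt = 64.71 m/s


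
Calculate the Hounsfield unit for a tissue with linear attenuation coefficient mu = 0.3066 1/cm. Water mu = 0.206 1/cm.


HU = ((mu_tissue - mu_water) / mu_water) * 1000
HU = ((0.3066 - 0.206) / 0.206) * 1000
HU = 488.3


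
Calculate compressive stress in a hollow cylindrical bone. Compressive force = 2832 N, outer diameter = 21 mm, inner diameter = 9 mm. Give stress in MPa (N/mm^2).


A = pi*(r_o^2 - r_i^2)
r_o = 10.5 mm, r_i = 4.5 mm
A = 282.743 mm^2
sigma = F/A = 2832 / 282.743
sigma = 10.02 MPa


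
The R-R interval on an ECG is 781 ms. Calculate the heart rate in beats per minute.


HR = 60 / RR_interval(s)
RR = 781 ms = 0.781 s
HR = 60 / 0.781 = 76.82 bpm


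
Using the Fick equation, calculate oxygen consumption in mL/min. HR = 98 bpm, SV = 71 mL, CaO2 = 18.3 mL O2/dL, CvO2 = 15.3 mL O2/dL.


CO = HR*SV = 98*71/1000 = 6.958 L/min
a-v O2 diff = 18.3 - 15.3 = 3 mL/dL
VO2 = CO * (CaO2-CvO2) * 10 dL/L
VO2 = 6.958 * 3 * 10
VO2 = 208.7 mL/min


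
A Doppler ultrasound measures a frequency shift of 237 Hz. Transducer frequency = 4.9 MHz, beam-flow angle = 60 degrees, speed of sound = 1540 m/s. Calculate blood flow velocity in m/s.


v = fd * c / (2 * f0 * cos(theta))
v = 237 * 1540 / (2 * 4.9000e+06 * cos(60))
v = 0.07449 m/s


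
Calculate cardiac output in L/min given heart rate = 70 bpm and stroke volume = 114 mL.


CO = HR * SV
CO = 70 * 114 / 1000
CO = 7.98 L/min


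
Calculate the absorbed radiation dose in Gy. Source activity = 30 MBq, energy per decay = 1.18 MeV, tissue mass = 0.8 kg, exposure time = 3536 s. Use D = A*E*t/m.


A = 30 MBq = 3.0000e+07 Bq
E = 1.18 MeV = 1.89036e-13 J
D = A*E*t/m = 3.0000e+07*1.89036e-13*3536/0.8
D = 0.02507 Gy


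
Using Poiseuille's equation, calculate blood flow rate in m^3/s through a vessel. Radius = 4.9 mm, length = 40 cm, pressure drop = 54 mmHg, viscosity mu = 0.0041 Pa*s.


Q = pi*r^4*dP / (8*mu*L)
r = 0.0049 m, L = 0.4 m
dP = 54 mmHg = 7199.388 Pa
Q = 9.9379e-04 m^3/s


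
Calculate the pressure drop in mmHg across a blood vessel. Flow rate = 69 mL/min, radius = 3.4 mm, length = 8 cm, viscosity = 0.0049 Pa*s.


dP = 8*mu*L*Q / (pi*r^4)
Q = 69 mL/min = 1.15e-06 m^3/s
dP = 8.5903 Pa = 8.5903 / 133.322 mmHg = 0.06443 mmHg


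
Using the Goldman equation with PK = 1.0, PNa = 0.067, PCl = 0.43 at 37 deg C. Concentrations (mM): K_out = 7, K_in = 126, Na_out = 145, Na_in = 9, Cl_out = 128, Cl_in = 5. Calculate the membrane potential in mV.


Vm = (RT/F)*ln((PK*Ko + PNa*Nao + PCl*Cli)/(PK*Ki + PNa*Nai + PCl*Clo))
Numer = 18.865, Denom = 181.643
Vm = -60.53 mV


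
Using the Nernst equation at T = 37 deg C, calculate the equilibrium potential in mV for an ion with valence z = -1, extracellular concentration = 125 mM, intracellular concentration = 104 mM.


E = (RT/(zF)) * ln(C_out/C_in)
T = 37 + 273.15 = 310.15 K
E = (8.314 * 310.15 / (-1 * 96485)) * ln(125/104)
E = -4.915 mV


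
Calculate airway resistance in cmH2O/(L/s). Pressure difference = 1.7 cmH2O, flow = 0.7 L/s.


R = dP / flow
R = 1.7 / 0.7
R = 2.429 cmH2O/(L/s)


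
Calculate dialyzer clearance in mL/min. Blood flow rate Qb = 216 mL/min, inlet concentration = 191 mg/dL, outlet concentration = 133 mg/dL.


K = Qb * (Cb_in - Cb_out) / Cb_in
K = 216 * (191 - 133) / 191
K = 65.59 mL/min


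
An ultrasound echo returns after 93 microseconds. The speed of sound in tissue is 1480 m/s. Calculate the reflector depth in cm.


depth = c * t / 2
t = 93 us = 9.3000e-05 s
depth = 1480 * 9.3000e-05 / 2
depth = 0.06882 m = 6.882 cm


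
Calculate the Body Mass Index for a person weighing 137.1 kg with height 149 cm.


BMI = weight / height^2
height = 149 cm = 1.49 m
BMI = 137.1 / 1.49^2
BMI = 61.75 kg/m^2


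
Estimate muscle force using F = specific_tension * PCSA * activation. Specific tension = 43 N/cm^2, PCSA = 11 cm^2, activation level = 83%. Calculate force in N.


F = sigma * PCSA * activation
F = 43 * 11 * 0.83
F = 392.6 N


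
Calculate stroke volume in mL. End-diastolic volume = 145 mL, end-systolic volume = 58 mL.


SV = EDV - ESV
SV = 145 - 58
SV = 87 mL


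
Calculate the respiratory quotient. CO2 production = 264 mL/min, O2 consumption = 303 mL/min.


RQ = VCO2 / VO2
RQ = 264 / 303
RQ = 0.8713


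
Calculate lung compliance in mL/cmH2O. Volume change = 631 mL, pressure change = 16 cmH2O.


C = dV / dP
C = 631 / 16
C = 39.44 mL/cmH2O


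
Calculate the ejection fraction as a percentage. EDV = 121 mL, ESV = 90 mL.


SV = EDV - ESV = 121 - 90 = 31 mL
EF = SV/EDV * 100 = 31/121 * 100
EF = 25.62%


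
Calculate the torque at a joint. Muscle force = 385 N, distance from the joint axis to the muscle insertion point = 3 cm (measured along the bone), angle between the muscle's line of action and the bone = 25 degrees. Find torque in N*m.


Torque = F * d * sin(theta)   (moment arm = d*sin(theta))
d = 3 cm = 0.03 m
Torque = 385 * 0.03 * sin(25)
Torque = 4.881 N*m


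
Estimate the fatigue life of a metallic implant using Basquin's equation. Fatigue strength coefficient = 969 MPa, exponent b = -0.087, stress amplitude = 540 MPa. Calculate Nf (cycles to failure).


sigma_a = sigma_f' * (2Nf)^b
2Nf = (sigma_a/sigma_f')^(1/b)
2Nf = (540/969)^(1/-0.087)
2Nf = 829.34614
Nf = 414.7


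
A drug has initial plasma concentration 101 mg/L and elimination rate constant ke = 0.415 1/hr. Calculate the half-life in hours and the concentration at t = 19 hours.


t_half = ln(2) / ke = 0.693147 / 0.415 = 1.67 hr
C(t) = C0 * exp(-ke*t) = 101 * exp(-0.415*19)
C(19) = 0.03801 mg/L


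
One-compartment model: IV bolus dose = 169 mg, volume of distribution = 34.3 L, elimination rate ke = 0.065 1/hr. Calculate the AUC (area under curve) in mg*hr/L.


C0 = Dose/Vd = 169/34.3 = 4.92711 mg/L
AUC = C0/ke = 4.92711/0.065
AUC = 75.8 mg*hr/L


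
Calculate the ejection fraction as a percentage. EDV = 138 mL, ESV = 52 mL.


SV = EDV - ESV = 138 - 52 = 86 mL
EF = SV/EDV * 100 = 86/138 * 100
EF = 62.32%


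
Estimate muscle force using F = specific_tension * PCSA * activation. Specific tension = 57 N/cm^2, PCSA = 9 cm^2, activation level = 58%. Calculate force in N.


F = sigma * PCSA * activation
F = 57 * 9 * 0.58
F = 297.5 N


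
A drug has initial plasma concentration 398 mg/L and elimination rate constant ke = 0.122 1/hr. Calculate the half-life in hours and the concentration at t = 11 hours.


t_half = ln(2) / ke = 0.693147 / 0.122 = 5.682 hr
C(t) = C0 * exp(-ke*t) = 398 * exp(-0.122*11)
C(11) = 104 mg/L


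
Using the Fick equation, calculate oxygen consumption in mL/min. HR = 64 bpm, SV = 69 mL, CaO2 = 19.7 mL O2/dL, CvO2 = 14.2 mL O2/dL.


CO = HR*SV = 64*69/1000 = 4.416 L/min
a-v O2 diff = 19.7 - 14.2 = 5.5 mL/dL
VO2 = CO * (CaO2-CvO2) * 10 dL/L
VO2 = 4.416 * 5.5 * 10
VO2 = 242.9 mL/min


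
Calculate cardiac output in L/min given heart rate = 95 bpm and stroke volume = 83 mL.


CO = HR * SV
CO = 95 * 83 / 1000
CO = 7.885 L/min


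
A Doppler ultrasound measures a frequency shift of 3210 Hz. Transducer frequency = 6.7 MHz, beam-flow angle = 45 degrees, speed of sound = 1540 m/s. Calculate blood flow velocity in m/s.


v = fd * c / (2 * f0 * cos(theta))
v = 3210 * 1540 / (2 * 6.7000e+06 * cos(45))
v = 0.5217 m/s


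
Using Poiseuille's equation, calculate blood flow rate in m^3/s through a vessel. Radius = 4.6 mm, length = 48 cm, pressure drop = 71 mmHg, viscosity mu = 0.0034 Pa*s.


Q = pi*r^4*dP / (8*mu*L)
r = 0.0046 m, L = 0.48 m
dP = 71 mmHg = 9465.862 Pa
Q = 0.00102 m^3/s


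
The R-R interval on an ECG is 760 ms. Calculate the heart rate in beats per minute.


HR = 60 / RR_interval(s)
RR = 760 ms = 0.76 s
HR = 60 / 0.76 = 78.95 bpm


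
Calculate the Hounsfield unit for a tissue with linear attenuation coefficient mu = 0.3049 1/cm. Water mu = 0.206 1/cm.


HU = ((mu_tissue - mu_water) / mu_water) * 1000
HU = ((0.3049 - 0.206) / 0.206) * 1000
HU = 480.1


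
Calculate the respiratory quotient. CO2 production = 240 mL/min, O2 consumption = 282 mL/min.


RQ = VCO2 / VO2
RQ = 240 / 282
RQ = 0.8511


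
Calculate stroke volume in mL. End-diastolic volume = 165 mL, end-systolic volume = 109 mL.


SV = EDV - ESV
SV = 165 - 109
SV = 56 mL


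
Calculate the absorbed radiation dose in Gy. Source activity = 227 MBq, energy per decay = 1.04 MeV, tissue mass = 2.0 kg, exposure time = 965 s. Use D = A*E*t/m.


A = 227 MBq = 2.2700e+08 Bq
E = 1.04 MeV = 1.66608e-13 J
D = A*E*t/m = 2.2700e+08*1.66608e-13*965/2.0
D = 0.01825 Gy


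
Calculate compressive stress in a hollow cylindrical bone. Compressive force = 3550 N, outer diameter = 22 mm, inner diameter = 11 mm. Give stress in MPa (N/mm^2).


A = pi*(r_o^2 - r_i^2)
r_o = 11 mm, r_i = 5.5 mm
A = 285.1 mm^2
sigma = F/A = 3550 / 285.1
sigma = 12.45 MPa


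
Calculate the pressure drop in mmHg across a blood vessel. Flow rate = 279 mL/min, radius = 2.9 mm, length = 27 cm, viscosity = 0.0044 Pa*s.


dP = 8*mu*L*Q / (pi*r^4)
Q = 279 mL/min = 4.65e-06 m^3/s
dP = 198.892 Pa = 198.892 / 133.322 mmHg = 1.492 mmHg


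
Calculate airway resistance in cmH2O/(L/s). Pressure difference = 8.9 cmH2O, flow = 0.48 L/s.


R = dP / flow
R = 8.9 / 0.48
R = 18.54 cmH2O/(L/s)


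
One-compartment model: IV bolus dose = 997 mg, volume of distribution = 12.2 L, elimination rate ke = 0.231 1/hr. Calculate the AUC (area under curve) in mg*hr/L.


C0 = Dose/Vd = 997/12.2 = 81.7213 mg/L
AUC = C0/ke = 81.7213/0.231
AUC = 353.8 mg*hr/L


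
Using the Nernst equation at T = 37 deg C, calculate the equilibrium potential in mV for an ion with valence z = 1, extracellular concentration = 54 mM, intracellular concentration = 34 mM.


E = (RT/(zF)) * ln(C_out/C_in)
T = 37 + 273.15 = 310.15 K
E = (8.314 * 310.15 / (1 * 96485)) * ln(54/34)
E = 12.36 mV


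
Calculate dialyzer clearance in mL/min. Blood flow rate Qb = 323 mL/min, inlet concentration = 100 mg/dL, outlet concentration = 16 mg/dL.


K = Qb * (Cb_in - Cb_out) / Cb_in
K = 323 * (100 - 16) / 100
K = 271.3 mL/min


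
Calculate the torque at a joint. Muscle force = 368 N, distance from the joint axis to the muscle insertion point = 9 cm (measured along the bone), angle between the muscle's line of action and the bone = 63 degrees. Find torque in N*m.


Torque = F * d * sin(theta)   (moment arm = d*sin(theta))
d = 9 cm = 0.09 m
Torque = 368 * 0.09 * sin(63)
Torque = 29.51 N*m


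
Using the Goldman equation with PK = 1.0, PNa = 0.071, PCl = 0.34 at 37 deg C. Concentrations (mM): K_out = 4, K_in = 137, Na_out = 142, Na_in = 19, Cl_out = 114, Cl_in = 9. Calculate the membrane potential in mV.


Vm = (RT/F)*ln((PK*Ko + PNa*Nao + PCl*Cli)/(PK*Ki + PNa*Nai + PCl*Clo))
Numer = 17.142, Denom = 177.109
Vm = -62.41 mV


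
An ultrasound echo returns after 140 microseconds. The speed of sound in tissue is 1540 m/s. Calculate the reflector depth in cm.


depth = c * t / 2
t = 140 us = 1.4000e-04 s
depth = 1540 * 1.4000e-04 / 2
depth = 0.1078 m = 10.78 cm


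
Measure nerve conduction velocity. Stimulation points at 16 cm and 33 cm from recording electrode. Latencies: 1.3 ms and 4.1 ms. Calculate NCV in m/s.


Distance = (33 - 16) / 100 = 0.17 m
dt = (4.1 - 1.3) / 1000 = 0.0028 s
NCV = dist / dt = 60.71 m/s


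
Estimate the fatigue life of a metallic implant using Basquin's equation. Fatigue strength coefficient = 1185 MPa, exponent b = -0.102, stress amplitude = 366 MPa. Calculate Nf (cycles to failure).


sigma_a = sigma_f' * (2Nf)^b
2Nf = (sigma_a/sigma_f')^(1/b)
2Nf = (366/1185)^(1/-0.102)
2Nf = 100537.05
Nf = 5.027e+04


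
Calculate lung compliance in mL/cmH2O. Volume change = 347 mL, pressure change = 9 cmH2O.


C = dV / dP
C = 347 / 9
C = 38.56 mL/cmH2O


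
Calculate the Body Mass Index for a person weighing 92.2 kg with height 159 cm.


BMI = weight / height^2
height = 159 cm = 1.59 m
BMI = 92.2 / 1.59^2
BMI = 36.47 kg/m^2


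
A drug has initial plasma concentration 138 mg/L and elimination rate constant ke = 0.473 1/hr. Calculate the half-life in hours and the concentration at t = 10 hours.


t_half = ln(2) / ke = 0.693147 / 0.473 = 1.465 hr
C(t) = C0 * exp(-ke*t) = 138 * exp(-0.473*10)
C(10) = 1.218 mg/L


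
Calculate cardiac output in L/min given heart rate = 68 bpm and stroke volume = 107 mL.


CO = HR * SV
CO = 68 * 107 / 1000
CO = 7.276 L/min


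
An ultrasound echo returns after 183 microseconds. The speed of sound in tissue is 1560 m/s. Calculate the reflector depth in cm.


depth = c * t / 2
t = 183 us = 1.8300e-04 s
depth = 1560 * 1.8300e-04 / 2
depth = 0.14274 m = 14.274 cm


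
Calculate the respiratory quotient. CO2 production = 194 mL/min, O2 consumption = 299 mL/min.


RQ = VCO2 / VO2
RQ = 194 / 299
RQ = 0.6488


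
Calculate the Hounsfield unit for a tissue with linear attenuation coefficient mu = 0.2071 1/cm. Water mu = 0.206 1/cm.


HU = ((mu_tissue - mu_water) / mu_water) * 1000
HU = ((0.2071 - 0.206) / 0.206) * 1000
HU = 5.34


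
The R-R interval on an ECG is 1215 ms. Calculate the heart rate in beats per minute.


HR = 60 / RR_interval(s)
RR = 1215 ms = 1.215 s
HR = 60 / 1.215 = 49.38 bpm


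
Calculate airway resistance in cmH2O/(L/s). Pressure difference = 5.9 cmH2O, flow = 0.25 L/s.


R = dP / flow
R = 5.9 / 0.25
R = 23.6 cmH2O/(L/s)


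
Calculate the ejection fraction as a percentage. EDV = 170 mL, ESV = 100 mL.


SV = EDV - ESV = 170 - 100 = 70 mL
EF = SV/EDV * 100 = 70/170 * 100
EF = 41.18%


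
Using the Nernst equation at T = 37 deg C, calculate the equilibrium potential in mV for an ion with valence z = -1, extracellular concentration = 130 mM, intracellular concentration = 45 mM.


E = (RT/(zF)) * ln(C_out/C_in)
T = 37 + 273.15 = 310.15 K
E = (8.314 * 310.15 / (-1 * 96485)) * ln(130/45)
E = -28.35 mV


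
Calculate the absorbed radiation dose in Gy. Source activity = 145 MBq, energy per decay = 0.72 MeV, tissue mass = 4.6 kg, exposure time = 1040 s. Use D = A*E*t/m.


A = 145 MBq = 1.4500e+08 Bq
E = 0.72 MeV = 1.15344e-13 J
D = A*E*t/m = 1.4500e+08*1.15344e-13*1040/4.6
D = 0.003781 Gy


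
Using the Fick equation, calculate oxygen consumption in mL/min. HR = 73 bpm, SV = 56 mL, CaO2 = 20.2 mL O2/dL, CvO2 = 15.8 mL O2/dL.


CO = HR*SV = 73*56/1000 = 4.088 L/min
a-v O2 diff = 20.2 - 15.8 = 4.4 mL/dL
VO2 = CO * (CaO2-CvO2) * 10 dL/L
VO2 = 4.088 * 4.4 * 10
VO2 = 179.9 mL/min


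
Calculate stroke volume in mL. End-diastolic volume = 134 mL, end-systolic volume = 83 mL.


SV = EDV - ESV
SV = 134 - 83
SV = 51 mL


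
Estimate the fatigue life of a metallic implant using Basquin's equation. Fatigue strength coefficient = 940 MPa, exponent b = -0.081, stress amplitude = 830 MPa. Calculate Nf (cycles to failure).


sigma_a = sigma_f' * (2Nf)^b
2Nf = (sigma_a/sigma_f')^(1/b)
2Nf = (830/940)^(1/-0.081)
2Nf = 4.6481593
Nf = 2.324


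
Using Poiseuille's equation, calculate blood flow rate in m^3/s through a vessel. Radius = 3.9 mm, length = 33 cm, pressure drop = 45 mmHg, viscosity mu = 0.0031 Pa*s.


Q = pi*r^4*dP / (8*mu*L)
r = 0.0039 m, L = 0.33 m
dP = 45 mmHg = 5999.49 Pa
Q = 5.3279e-04 m^3/s


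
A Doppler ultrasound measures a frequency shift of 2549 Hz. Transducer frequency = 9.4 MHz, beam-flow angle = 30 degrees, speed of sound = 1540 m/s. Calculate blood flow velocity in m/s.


v = fd * c / (2 * f0 * cos(theta))
v = 2549 * 1540 / (2 * 9.4000e+06 * cos(30))
v = 0.2411 m/s


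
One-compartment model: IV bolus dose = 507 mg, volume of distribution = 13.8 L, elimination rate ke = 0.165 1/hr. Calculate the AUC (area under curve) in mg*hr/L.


C0 = Dose/Vd = 507/13.8 = 36.7391 mg/L
AUC = C0/ke = 36.7391/0.165
AUC = 222.7 mg*hr/L


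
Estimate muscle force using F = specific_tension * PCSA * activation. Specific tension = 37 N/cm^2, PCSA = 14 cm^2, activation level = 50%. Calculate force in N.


F = sigma * PCSA * activation
F = 37 * 14 * 0.5
F = 259 N


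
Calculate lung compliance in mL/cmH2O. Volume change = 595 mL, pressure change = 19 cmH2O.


C = dV / dP
C = 595 / 19
C = 31.32 mL/cmH2O


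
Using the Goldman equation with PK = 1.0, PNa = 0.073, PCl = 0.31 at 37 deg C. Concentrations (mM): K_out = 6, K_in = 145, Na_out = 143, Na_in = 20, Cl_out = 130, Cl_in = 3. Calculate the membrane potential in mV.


Vm = (RT/F)*ln((PK*Ko + PNa*Nao + PCl*Cli)/(PK*Ki + PNa*Nai + PCl*Clo))
Numer = 17.369, Denom = 186.76
Vm = -63.48 mV


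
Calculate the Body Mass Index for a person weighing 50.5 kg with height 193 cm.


BMI = weight / height^2
height = 193 cm = 1.93 m
BMI = 50.5 / 1.93^2
BMI = 13.56 kg/m^2


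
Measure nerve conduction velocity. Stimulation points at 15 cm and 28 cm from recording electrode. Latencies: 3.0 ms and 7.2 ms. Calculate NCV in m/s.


Distance = (28 - 15) / 100 = 0.13 m
dt = (7.2 - 3.0) / 1000 = 0.0042 s
NCV = dist / dt = 30.95 m/s


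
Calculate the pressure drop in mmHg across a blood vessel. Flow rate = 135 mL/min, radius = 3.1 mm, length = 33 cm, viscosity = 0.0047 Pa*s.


dP = 8*mu*L*Q / (pi*r^4)
Q = 135 mL/min = 2.25e-06 m^3/s
dP = 96.2249 Pa = 96.2249 / 133.322 mmHg = 0.7217 mmHg


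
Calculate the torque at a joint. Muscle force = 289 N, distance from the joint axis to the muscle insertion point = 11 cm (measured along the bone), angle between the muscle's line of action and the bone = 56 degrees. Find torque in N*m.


Torque = F * d * sin(theta)   (moment arm = d*sin(theta))
d = 11 cm = 0.11 m
Torque = 289 * 0.11 * sin(56)
Torque = 26.36 N*m


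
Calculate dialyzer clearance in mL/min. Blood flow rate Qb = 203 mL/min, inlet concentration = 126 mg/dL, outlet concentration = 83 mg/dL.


K = Qb * (Cb_in - Cb_out) / Cb_in
K = 203 * (126 - 83) / 126
K = 69.28 mL/min


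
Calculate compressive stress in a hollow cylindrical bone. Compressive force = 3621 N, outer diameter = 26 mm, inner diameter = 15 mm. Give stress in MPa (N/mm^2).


A = pi*(r_o^2 - r_i^2)
r_o = 13 mm, r_i = 7.5 mm
A = 354.215 mm^2
sigma = F/A = 3621 / 354.215
sigma = 10.22 MPa


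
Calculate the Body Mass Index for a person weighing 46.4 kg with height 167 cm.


BMI = weight / height^2
height = 167 cm = 1.67 m
BMI = 46.4 / 1.67^2
BMI = 16.64 kg/m^2


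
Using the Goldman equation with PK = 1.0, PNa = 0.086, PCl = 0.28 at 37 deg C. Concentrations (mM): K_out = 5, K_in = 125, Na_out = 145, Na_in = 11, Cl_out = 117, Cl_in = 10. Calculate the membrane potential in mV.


Vm = (RT/F)*ln((PK*Ko + PNa*Nao + PCl*Cli)/(PK*Ki + PNa*Nai + PCl*Clo))
Numer = 20.27, Denom = 158.706
Vm = -55 mV


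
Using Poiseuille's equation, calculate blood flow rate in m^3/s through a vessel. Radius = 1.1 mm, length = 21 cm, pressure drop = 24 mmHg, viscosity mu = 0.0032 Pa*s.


Q = pi*r^4*dP / (8*mu*L)
r = 0.0011 m, L = 0.21 m
dP = 24 mmHg = 3199.728 Pa
Q = 2.7376e-06 m^3/s


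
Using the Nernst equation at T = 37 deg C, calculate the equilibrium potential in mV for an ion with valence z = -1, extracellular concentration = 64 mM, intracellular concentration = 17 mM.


E = (RT/(zF)) * ln(C_out/C_in)
T = 37 + 273.15 = 310.15 K
E = (8.314 * 310.15 / (-1 * 96485)) * ln(64/17)
E = -35.43 mV


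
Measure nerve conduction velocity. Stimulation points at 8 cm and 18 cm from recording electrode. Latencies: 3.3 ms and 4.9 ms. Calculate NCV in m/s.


Distance = (18 - 8) / 100 = 0.1 m
dt = (4.9 - 3.3) / 1000 = 0.0016 s
NCV = dist / dt = 62.5 m/s


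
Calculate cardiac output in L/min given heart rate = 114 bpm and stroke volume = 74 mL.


CO = HR * SV
CO = 114 * 74 / 1000
CO = 8.436 L/min


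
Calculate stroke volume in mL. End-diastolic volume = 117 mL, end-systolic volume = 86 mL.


SV = EDV - ESV
SV = 117 - 86
SV = 31 mL


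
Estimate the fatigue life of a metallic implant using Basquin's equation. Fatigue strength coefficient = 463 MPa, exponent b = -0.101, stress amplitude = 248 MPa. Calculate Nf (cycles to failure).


sigma_a = sigma_f' * (2Nf)^b
2Nf = (sigma_a/sigma_f')^(1/b)
2Nf = (248/463)^(1/-0.101)
2Nf = 483.55805
Nf = 241.8


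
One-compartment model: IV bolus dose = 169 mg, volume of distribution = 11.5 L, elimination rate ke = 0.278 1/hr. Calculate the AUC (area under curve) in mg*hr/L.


C0 = Dose/Vd = 169/11.5 = 14.6957 mg/L
AUC = C0/ke = 14.6957/0.278
AUC = 52.86 mg*hr/L


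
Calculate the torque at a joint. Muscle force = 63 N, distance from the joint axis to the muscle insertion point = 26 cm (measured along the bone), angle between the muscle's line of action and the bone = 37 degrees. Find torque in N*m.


Torque = F * d * sin(theta)   (moment arm = d*sin(theta))
d = 26 cm = 0.26 m
Torque = 63 * 0.26 * sin(37)
Torque = 9.858 N*m


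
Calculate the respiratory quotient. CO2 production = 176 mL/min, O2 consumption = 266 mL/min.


RQ = VCO2 / VO2
RQ = 176 / 266
RQ = 0.6617


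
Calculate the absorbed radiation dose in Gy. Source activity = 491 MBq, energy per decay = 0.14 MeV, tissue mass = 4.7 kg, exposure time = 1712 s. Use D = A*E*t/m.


A = 491 MBq = 4.9100e+08 Bq
E = 0.14 MeV = 2.2428e-14 J
D = A*E*t/m = 4.9100e+08*2.2428e-14*1712/4.7
D = 0.004011 Gy


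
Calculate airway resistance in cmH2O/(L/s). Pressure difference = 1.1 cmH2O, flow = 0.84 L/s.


R = dP / flow
R = 1.1 / 0.84
R = 1.31 cmH2O/(L/s)


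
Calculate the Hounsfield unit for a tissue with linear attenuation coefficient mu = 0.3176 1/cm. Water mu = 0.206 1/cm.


HU = ((mu_tissue - mu_water) / mu_water) * 1000
HU = ((0.3176 - 0.206) / 0.206) * 1000
HU = 541.7


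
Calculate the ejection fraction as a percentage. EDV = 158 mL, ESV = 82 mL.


SV = EDV - ESV = 158 - 82 = 76 mL
EF = SV/EDV * 100 = 76/158 * 100
EF = 48.1%


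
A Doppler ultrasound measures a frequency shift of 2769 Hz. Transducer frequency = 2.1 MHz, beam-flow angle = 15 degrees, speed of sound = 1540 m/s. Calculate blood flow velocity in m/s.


v = fd * c / (2 * f0 * cos(theta))
v = 2769 * 1540 / (2 * 2.1000e+06 * cos(15))
v = 1.051 m/s


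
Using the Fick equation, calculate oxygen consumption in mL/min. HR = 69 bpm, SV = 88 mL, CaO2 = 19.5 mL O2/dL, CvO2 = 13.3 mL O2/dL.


CO = HR*SV = 69*88/1000 = 6.072 L/min
a-v O2 diff = 19.5 - 13.3 = 6.2 mL/dL
VO2 = CO * (CaO2-CvO2) * 10 dL/L
VO2 = 6.072 * 6.2 * 10
VO2 = 376.5 mL/min


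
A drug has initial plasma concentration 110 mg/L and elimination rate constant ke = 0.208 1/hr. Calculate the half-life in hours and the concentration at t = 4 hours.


t_half = ln(2) / ke = 0.693147 / 0.208 = 3.332 hr
C(t) = C0 * exp(-ke*t) = 110 * exp(-0.208*4)
C(4) = 47.87 mg/L


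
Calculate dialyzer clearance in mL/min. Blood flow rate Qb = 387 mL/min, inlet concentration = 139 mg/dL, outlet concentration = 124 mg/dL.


K = Qb * (Cb_in - Cb_out) / Cb_in
K = 387 * (139 - 124) / 139
K = 41.76 mL/min


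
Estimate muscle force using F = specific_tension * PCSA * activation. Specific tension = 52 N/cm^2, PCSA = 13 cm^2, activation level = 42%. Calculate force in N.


F = sigma * PCSA * activation
F = 52 * 13 * 0.42
F = 283.9 N


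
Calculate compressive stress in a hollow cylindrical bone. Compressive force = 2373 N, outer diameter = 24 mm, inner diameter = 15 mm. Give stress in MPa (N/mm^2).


A = pi*(r_o^2 - r_i^2)
r_o = 12 mm, r_i = 7.5 mm
A = 275.675 mm^2
sigma = F/A = 2373 / 275.675
sigma = 8.608 MPa


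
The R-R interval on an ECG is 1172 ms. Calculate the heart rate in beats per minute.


HR = 60 / RR_interval(s)
RR = 1172 ms = 1.172 s
HR = 60 / 1.172 = 51.19 bpm


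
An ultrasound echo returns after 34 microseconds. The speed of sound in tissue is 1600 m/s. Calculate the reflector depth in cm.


depth = c * t / 2
t = 34 us = 3.4000e-05 s
depth = 1600 * 3.4000e-05 / 2
depth = 0.0272 m = 2.72 cm


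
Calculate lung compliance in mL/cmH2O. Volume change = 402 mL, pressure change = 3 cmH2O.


C = dV / dP
C = 402 / 3
C = 134 mL/cmH2O


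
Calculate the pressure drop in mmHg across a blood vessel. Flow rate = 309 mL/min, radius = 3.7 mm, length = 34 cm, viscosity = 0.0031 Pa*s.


dP = 8*mu*L*Q / (pi*r^4)
Q = 309 mL/min = 5.15e-06 m^3/s
dP = 73.7532 Pa = 73.7532 / 133.322 mmHg = 0.5532 mmHg


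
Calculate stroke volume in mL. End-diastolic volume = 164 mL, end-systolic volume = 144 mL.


SV = EDV - ESV
SV = 164 - 144
SV = 20 mL


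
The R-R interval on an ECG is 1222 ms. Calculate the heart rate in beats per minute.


HR = 60 / RR_interval(s)
RR = 1222 ms = 1.222 s
HR = 60 / 1.222 = 49.1 bpm


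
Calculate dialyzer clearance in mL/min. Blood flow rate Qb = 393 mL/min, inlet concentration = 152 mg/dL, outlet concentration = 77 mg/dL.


K = Qb * (Cb_in - Cb_out) / Cb_in
K = 393 * (152 - 77) / 152
K = 193.9 mL/min


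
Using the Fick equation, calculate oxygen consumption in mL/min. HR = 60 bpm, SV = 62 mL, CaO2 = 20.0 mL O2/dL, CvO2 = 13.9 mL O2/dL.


CO = HR*SV = 60*62/1000 = 3.72 L/min
a-v O2 diff = 20.0 - 13.9 = 6.1 mL/dL
VO2 = CO * (CaO2-CvO2) * 10 dL/L
VO2 = 3.72 * 6.1 * 10
VO2 = 226.9 mL/min


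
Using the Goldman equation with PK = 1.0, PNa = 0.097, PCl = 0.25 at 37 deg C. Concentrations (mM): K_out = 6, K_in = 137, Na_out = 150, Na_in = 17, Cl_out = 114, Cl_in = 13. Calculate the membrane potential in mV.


Vm = (RT/F)*ln((PK*Ko + PNa*Nao + PCl*Cli)/(PK*Ki + PNa*Nai + PCl*Clo))
Numer = 23.8, Denom = 167.149
Vm = -52.09 mV


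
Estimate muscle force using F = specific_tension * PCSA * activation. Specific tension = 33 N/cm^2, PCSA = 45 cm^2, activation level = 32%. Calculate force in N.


F = sigma * PCSA * activation
F = 33 * 45 * 0.32
F = 475.2 N


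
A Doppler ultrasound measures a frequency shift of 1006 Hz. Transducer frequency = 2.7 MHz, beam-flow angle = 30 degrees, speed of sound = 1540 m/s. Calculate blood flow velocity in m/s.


v = fd * c / (2 * f0 * cos(theta))
v = 1006 * 1540 / (2 * 2.7000e+06 * cos(30))
v = 0.3313 m/s


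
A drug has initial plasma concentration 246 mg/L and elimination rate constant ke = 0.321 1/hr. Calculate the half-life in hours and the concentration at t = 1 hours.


t_half = ln(2) / ke = 0.693147 / 0.321 = 2.159 hr
C(t) = C0 * exp(-ke*t) = 246 * exp(-0.321*1)
C(1) = 178.5 mg/L


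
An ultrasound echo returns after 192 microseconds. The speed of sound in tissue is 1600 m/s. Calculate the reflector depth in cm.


depth = c * t / 2
t = 192 us = 1.9200e-04 s
depth = 1600 * 1.9200e-04 / 2
depth = 0.1536 m = 15.36 cm


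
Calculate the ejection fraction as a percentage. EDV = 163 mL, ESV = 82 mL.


SV = EDV - ESV = 163 - 82 = 81 mL
EF = SV/EDV * 100 = 81/163 * 100
EF = 49.69%


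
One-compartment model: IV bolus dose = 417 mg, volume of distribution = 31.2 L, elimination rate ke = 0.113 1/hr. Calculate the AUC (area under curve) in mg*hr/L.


C0 = Dose/Vd = 417/31.2 = 13.3654 mg/L
AUC = C0/ke = 13.3654/0.113
AUC = 118.3 mg*hr/L


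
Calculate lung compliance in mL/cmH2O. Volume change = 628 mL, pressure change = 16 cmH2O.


C = dV / dP
C = 628 / 16
C = 39.25 mL/cmH2O


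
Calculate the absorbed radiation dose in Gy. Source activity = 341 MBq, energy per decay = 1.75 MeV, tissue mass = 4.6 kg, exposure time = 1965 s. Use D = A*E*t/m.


A = 341 MBq = 3.4100e+08 Bq
E = 1.75 MeV = 2.8035e-13 J
D = A*E*t/m = 3.4100e+08*2.8035e-13*1965/4.6
D = 0.04084 Gy


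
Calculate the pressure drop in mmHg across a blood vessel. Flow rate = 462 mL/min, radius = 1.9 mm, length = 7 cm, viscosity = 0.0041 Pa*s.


dP = 8*mu*L*Q / (pi*r^4)
Q = 462 mL/min = 7.7e-06 m^3/s
dP = 431.816 Pa = 431.816 / 133.322 mmHg = 3.239 mmHg


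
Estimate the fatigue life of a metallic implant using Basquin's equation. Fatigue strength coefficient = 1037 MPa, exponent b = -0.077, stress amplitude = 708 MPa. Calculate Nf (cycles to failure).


sigma_a = sigma_f' * (2Nf)^b
2Nf = (sigma_a/sigma_f')^(1/b)
2Nf = (708/1037)^(1/-0.077)
2Nf = 142.08196
Nf = 71.04


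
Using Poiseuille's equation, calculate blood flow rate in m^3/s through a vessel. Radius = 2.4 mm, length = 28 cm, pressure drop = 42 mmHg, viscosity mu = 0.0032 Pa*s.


Q = pi*r^4*dP / (8*mu*L)
r = 0.0024 m, L = 0.28 m
dP = 42 mmHg = 5599.524 Pa
Q = 8.1423e-05 m^3/s


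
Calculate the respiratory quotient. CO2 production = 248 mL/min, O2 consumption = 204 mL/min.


RQ = VCO2 / VO2
RQ = 248 / 204
RQ = 1.216


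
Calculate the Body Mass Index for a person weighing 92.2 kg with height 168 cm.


BMI = weight / height^2
height = 168 cm = 1.68 m
BMI = 92.2 / 1.68^2
BMI = 32.67 kg/m^2


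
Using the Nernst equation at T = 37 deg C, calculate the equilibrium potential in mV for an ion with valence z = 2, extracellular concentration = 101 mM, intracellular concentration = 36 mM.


E = (RT/(zF)) * ln(C_out/C_in)
T = 37 + 273.15 = 310.15 K
E = (8.314 * 310.15 / (2 * 96485)) * ln(101/36)
E = 13.78 mV


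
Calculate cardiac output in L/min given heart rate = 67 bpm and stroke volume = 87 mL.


CO = HR * SV
CO = 67 * 87 / 1000
CO = 5.829 L/min


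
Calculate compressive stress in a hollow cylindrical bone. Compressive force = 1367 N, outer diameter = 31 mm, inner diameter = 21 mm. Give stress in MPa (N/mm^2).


A = pi*(r_o^2 - r_i^2)
r_o = 15.5 mm, r_i = 10.5 mm
A = 408.407 mm^2
sigma = F/A = 1367 / 408.407
sigma = 3.347 MPa


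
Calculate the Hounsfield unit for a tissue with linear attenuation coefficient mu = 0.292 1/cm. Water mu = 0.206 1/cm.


HU = ((mu_tissue - mu_water) / mu_water) * 1000
HU = ((0.292 - 0.206) / 0.206) * 1000
HU = 417.5


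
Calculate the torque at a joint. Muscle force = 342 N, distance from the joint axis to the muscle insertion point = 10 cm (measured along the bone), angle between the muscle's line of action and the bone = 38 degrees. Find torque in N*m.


Torque = F * d * sin(theta)   (moment arm = d*sin(theta))
d = 10 cm = 0.1 m
Torque = 342 * 0.1 * sin(38)
Torque = 21.06 N*m


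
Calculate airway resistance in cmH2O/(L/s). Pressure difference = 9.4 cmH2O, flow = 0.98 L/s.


R = dP / flow
R = 9.4 / 0.98
R = 9.592 cmH2O/(L/s)


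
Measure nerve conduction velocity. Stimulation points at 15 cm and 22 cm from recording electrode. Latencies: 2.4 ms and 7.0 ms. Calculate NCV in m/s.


Distance = (22 - 15) / 100 = 0.07 m
dt = (7.0 - 2.4) / 1000 = 0.0046 s
NCV = dist / dt = 15.22 m/s


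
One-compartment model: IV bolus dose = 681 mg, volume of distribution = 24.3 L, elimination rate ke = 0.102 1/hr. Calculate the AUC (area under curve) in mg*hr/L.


C0 = Dose/Vd = 681/24.3 = 28.0247 mg/L
AUC = C0/ke = 28.0247/0.102
AUC = 274.8 mg*hr/L


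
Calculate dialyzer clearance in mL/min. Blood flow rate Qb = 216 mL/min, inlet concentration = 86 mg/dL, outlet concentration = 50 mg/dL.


K = Qb * (Cb_in - Cb_out) / Cb_in
K = 216 * (86 - 50) / 86
K = 90.42 mL/min


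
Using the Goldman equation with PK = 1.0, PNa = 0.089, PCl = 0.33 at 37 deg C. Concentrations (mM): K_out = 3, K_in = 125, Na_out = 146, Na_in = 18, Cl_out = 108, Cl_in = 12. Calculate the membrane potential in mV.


Vm = (RT/F)*ln((PK*Ko + PNa*Nao + PCl*Cli)/(PK*Ki + PNa*Nai + PCl*Clo))
Numer = 19.954, Denom = 162.242
Vm = -56.01 mV


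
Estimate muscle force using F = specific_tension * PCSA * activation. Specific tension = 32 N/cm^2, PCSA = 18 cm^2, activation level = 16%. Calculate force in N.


F = sigma * PCSA * activation
F = 32 * 18 * 0.16
F = 92.16 N


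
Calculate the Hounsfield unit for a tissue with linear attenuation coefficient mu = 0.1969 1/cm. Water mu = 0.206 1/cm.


HU = ((mu_tissue - mu_water) / mu_water) * 1000
HU = ((0.1969 - 0.206) / 0.206) * 1000
HU = -44.17


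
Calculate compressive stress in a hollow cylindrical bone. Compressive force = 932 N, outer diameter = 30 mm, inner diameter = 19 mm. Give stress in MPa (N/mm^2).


A = pi*(r_o^2 - r_i^2)
r_o = 15 mm, r_i = 9.5 mm
A = 423.33 mm^2
sigma = F/A = 932 / 423.33
sigma = 2.202 MPa


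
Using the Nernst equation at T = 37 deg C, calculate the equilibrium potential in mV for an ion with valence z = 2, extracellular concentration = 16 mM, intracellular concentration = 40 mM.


E = (RT/(zF)) * ln(C_out/C_in)
T = 37 + 273.15 = 310.15 K
E = (8.314 * 310.15 / (2 * 96485)) * ln(16/40)
E = -12.24 mV


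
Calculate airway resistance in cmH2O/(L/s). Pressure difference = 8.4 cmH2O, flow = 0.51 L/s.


R = dP / flow
R = 8.4 / 0.51
R = 16.47 cmH2O/(L/s)


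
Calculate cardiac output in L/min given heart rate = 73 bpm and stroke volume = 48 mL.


CO = HR * SV
CO = 73 * 48 / 1000
CO = 3.504 L/min


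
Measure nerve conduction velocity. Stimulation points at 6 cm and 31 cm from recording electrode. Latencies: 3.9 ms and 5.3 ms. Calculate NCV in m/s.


Distance = (31 - 6) / 100 = 0.25 m
dt = (5.3 - 3.9) / 1000 = 0.0014 s
NCV = dist / dt = 178.6 m/s


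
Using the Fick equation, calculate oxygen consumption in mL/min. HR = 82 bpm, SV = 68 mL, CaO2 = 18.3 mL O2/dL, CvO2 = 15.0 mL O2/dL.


CO = HR*SV = 82*68/1000 = 5.576 L/min
a-v O2 diff = 18.3 - 15.0 = 3.3 mL/dL
VO2 = CO * (CaO2-CvO2) * 10 dL/L
VO2 = 5.576 * 3.3 * 10
VO2 = 184 mL/min


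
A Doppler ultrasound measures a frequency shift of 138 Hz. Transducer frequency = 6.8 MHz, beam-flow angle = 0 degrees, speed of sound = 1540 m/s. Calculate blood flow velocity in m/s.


v = fd * c / (2 * f0 * cos(theta))
v = 138 * 1540 / (2 * 6.8000e+06 * cos(0))
v = 0.01563 m/s


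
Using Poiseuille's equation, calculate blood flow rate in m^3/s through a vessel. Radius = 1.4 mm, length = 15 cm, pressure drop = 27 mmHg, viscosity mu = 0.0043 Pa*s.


Q = pi*r^4*dP / (8*mu*L)
r = 0.0014 m, L = 0.15 m
dP = 27 mmHg = 3599.694 Pa
Q = 8.4193e-06 m^3/s


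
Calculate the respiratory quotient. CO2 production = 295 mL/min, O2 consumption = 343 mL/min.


RQ = VCO2 / VO2
RQ = 295 / 343
RQ = 0.8601


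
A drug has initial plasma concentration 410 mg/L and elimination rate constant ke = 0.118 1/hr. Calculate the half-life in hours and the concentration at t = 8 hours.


t_half = ln(2) / ke = 0.693147 / 0.118 = 5.874 hr
C(t) = C0 * exp(-ke*t) = 410 * exp(-0.118*8)
C(8) = 159.5 mg/L


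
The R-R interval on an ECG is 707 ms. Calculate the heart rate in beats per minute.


HR = 60 / RR_interval(s)
RR = 707 ms = 0.707 s
HR = 60 / 0.707 = 84.87 bpm


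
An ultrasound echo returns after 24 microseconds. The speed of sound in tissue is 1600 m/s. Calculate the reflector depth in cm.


depth = c * t / 2
t = 24 us = 2.4000e-05 s
depth = 1600 * 2.4000e-05 / 2
depth = 0.0192 m = 1.92 cm


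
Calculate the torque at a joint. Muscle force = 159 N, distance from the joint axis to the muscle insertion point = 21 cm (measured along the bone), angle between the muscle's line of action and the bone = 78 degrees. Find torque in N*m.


Torque = F * d * sin(theta)   (moment arm = d*sin(theta))
d = 21 cm = 0.21 m
Torque = 159 * 0.21 * sin(78)
Torque = 32.66 N*m


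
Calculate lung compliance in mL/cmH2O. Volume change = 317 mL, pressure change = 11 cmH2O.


C = dV / dP
C = 317 / 11
C = 28.82 mL/cmH2O


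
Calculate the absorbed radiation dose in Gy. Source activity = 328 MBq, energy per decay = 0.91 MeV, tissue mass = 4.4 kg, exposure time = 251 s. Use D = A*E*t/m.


A = 328 MBq = 3.2800e+08 Bq
E = 0.91 MeV = 1.45782e-13 J
D = A*E*t/m = 3.2800e+08*1.45782e-13*251/4.4
D = 0.002728 Gy


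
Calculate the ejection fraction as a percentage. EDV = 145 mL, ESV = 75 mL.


SV = EDV - ESV = 145 - 75 = 70 mL
EF = SV/EDV * 100 = 70/145 * 100
EF = 48.28%


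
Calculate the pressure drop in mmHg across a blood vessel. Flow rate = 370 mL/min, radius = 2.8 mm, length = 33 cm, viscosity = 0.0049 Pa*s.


dP = 8*mu*L*Q / (pi*r^4)
Q = 370 mL/min = 6.16667e-06 m^3/s
dP = 413.113 Pa = 413.113 / 133.322 mmHg = 3.099 mmHg


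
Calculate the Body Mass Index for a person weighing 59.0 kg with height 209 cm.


BMI = weight / height^2
height = 209 cm = 2.09 m
BMI = 59.0 / 2.09^2
BMI = 13.51 kg/m^2


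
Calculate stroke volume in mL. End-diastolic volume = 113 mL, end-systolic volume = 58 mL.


SV = EDV - ESV
SV = 113 - 58
SV = 55 mL


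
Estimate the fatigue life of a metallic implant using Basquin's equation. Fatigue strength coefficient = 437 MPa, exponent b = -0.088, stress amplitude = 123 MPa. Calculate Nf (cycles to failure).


sigma_a = sigma_f' * (2Nf)^b
2Nf = (sigma_a/sigma_f')^(1/b)
2Nf = (123/437)^(1/-0.088)
2Nf = 1805299.1
Nf = 9.026e+05


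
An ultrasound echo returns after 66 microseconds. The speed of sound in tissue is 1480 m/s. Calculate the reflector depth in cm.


depth = c * t / 2
t = 66 us = 6.6000e-05 s
depth = 1480 * 6.6000e-05 / 2
depth = 0.04884 m = 4.884 cm


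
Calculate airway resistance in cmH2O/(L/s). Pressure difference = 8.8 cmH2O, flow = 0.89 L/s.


R = dP / flow
R = 8.8 / 0.89
R = 9.888 cmH2O/(L/s)


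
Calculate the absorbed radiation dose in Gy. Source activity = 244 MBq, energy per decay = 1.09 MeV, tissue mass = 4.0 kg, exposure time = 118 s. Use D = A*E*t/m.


A = 244 MBq = 2.4400e+08 Bq
E = 1.09 MeV = 1.74618e-13 J
D = A*E*t/m = 2.4400e+08*1.74618e-13*118/4.0
D = 0.001257 Gy


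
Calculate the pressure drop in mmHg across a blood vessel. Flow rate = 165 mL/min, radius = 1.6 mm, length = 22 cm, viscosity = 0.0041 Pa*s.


dP = 8*mu*L*Q / (pi*r^4)
Q = 165 mL/min = 2.75e-06 m^3/s
dP = 963.828 Pa = 963.828 / 133.322 mmHg = 7.229 mmHg


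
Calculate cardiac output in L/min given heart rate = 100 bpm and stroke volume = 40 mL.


CO = HR * SV
CO = 100 * 40 / 1000
CO = 4 L/min


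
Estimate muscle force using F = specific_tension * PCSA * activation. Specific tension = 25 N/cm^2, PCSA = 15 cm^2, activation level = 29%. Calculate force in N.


F = sigma * PCSA * activation
F = 25 * 15 * 0.29
F = 108.7 N
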